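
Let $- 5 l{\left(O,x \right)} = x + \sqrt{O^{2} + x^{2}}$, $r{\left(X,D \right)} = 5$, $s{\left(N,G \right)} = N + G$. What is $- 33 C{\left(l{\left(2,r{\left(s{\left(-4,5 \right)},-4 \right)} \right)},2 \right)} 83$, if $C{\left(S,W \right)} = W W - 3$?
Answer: $-2739$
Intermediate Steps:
$s{\left(N,G \right)} = G + N$
$l{\left(O,x \right)} = - \frac{x}{5} - \frac{\sqrt{O^{2} + x^{2}}}{5}$ ($l{\left(O,x \right)} = - \frac{x + \sqrt{O^{2} + x^{2}}}{5} = - \frac{x}{5} - \frac{\sqrt{O^{2} + x^{2}}}{5}$)
$C{\left(S,W \right)} = -3 + W^{2}$ ($C{\left(S,W \right)} = W^{2} - 3 = -3 + W^{2}$)
$- 33 C{\left(l{\left(2,r{\left(s{\left(-4,5 \right)},-4 \right)} \right)},2 \right)} 83 = - 33 \left(-3 + 2^{2}\right) 83 = - 33 \left(-3 + 4\right) 83 = \left(-33\right) 1 \cdot 83 = \left(-33\right) 83 = -2739$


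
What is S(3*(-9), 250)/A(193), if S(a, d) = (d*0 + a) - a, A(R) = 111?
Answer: 0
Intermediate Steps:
S(a, d) = 0 (S(a, d) = (0 + a) - a = a - a = 0)
S(3*(-9), 250)/A(193) = 0/111 = 0*(1/111) = 0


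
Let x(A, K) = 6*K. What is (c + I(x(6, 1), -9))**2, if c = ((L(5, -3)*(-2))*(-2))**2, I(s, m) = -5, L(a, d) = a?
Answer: 156025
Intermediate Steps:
c = 400 (c = ((5*(-2))*(-2))**2 = (-10*(-2))**2 = 20**2 = 400)
(c + I(x(6, 1), -9))**2 = (400 - 5)**2 = 395**2 = 156025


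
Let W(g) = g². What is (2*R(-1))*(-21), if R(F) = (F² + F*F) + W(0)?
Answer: -84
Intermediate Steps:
R(F) = 2*F² (R(F) = (F² + F*F) + 0² = (F² + F²) + 0 = 2*F² + 0 = 2*F²)
(2*R(-1))*(-21) = (2*(2*(-1)²))*(-21) = (2*(2*1))*(-21) = (2*2)*(-21) = 4*(-21) = -84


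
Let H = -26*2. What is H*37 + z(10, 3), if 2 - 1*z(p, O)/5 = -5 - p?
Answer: -1839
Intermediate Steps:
z(p, O) = 35 + 5*p (z(p, O) = 10 - 5*(-5 - p) = 10 + (25 + 5*p) = 35 + 5*p)
H = -52
H*37 + z(10, 3) = -52*37 + (35 + 5*10) = -1924 + (35 + 50) = -1924 + 85 = -1839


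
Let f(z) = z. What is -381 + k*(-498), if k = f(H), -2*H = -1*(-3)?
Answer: 366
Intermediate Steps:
H = -3/2 (H = -(-1)*(-3)/2 = -1/2*3 = -3/2 ≈ -1.5000)
k = -3/2 ≈ -1.5000
-381 + k*(-498) = -381 - 3/2*(-498) = -381 + 747 = 366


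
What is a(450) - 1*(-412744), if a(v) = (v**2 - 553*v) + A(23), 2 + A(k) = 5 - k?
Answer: 366374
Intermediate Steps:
A(k) = 3 - k (A(k) = -2 + (5 - k) = 3 - k)
a(v) = -20 + v**2 - 553*v (a(v) = (v**2 - 553*v) + (3 - 1*23) = (v**2 - 553*v) + (3 - 23) = (v**2 - 553*v) - 20 = -20 + v**2 - 553*v)
a(450) - 1*(-412744) = (-20 + 450**2 - 553*450) - 1*(-412744) = (-20 + 202500 - 248850) + 412744 = -46370 + 412744 = 366374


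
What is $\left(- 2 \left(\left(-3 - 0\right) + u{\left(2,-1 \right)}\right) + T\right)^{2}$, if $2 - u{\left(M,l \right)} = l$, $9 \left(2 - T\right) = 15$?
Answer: $\frac{1}{9} \approx 0.11111$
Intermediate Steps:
$T = \frac{1}{3}$ ($T = 2 - \frac{5}{3} = \frac{1}{3} \approx 0.33333$)
$u{\left(M,l \right)} = 2 - l$
$\left(- 2 \left(\left(-3 - 0\right) + u{\left(2,-1 \right)}\right) + T\right)^{2} = \left(- 2 \left(\left(-3 - 0\right) + \left(2 - -1\right)\right) + \frac{1}{3}\right)^{2} = \left(- 2 \left(\left(-3 + 0\right) + \left(2 + 1\right)\right) + \frac{1}{3}\right)^{2} = \left(- 2 \left(-3 + 3\right) + \frac{1}{3}\right)^{2} = \left(\left(-2\right) 0 + \frac{1}{3}\right)^{2} = \left(0 + \frac{1}{3}\right)^{2} = \left(\frac{1}{3}\right)^{2} = \frac{1}{9}$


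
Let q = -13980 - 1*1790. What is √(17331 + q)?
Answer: √1561 ≈ 39.510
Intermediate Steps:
q = -15770 (q = -13980 - 1790 = -15770)
√(17331 + q) = √(17331 - 15770) = √1561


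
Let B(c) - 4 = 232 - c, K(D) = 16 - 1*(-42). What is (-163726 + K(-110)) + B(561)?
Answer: -163993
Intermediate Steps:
K(D) = 58 (K(D) = 16 + 42 = 58)
B(c) = 236 - c (B(c) = 4 + (232 - c) = 236 - c)
(-163726 + K(-110)) + B(561) = (-163726 + 58) + (236 - 1*561) = -163668 + (236 - 561) = -163668 - 325 = -163993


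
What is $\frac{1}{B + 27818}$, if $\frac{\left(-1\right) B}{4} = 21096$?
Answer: $- \frac{1}{56566} \approx -1.7678 \cdot 10^{-5}$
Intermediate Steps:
$B = -84384$ ($B = \left(-4\right) 21096 = -84384$)
$\frac{1}{B + 27818} = \frac{1}{-84384 + 27818} = \frac{1}{-56566} = - \frac{1}{56566}$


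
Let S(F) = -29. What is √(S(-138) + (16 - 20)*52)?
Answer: I*√237 ≈ 15.395*I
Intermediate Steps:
√(S(-138) + (16 - 20)*52) = √(-29 + (16 - 20)*52) = √(-29 - 4*52) = √(-29 - 208) = √(-237) = I*√237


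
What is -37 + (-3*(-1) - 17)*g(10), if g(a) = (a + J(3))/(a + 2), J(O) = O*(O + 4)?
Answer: -439/6 ≈ -73.167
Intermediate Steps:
J(O) = O*(4 + O)
g(a) = (21 + a)/(2 + a) (g(a) = (a + 3*(4 + 3))/(a + 2) = (a + 3*7)/(2 + a) = (a + 21)/(2 + a) = (21 + a)/(2 + a))
-37 + (-3*(-1) - 17)*g(10) = -37 + (-3*(-1) - 17)*((21 + 10)/(2 + 10)) = -37 + (3 - 17)*(31/12) = -37 - 7*31/6 = -37 - 14*31/12 = -37 - 217/6 = -439/6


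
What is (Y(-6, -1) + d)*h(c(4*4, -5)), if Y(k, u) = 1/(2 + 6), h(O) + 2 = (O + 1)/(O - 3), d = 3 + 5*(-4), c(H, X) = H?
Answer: 1215/104 ≈ 11.683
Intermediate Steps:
d = -17 (d = 3 - 20 = -17)
h(O) = -2 + (1 + O)/(-3 + O) (h(O) = -2 + (O + 1)/(O - 3) = -2 + (1 + O)/(-3 + O))
Y(k, u) = 1/8
(Y(-6, -1) + d)*h(c(4*4, -5)) = (1/8 - 17)*((7 - 4*4)/(-3 + 4*4)) = -135*(7 - 1*16)/(8*(-3 + 16)) = -135*(7 - 16)/(8*13) = -135*(-9)/104 = -135/8*(-9/13) = 1215/104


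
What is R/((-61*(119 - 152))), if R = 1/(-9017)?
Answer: -1/18151221 ≈ -5.5093e-8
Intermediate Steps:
R = -1/9017 ≈ -0.00011090
R/((-61*(119 - 152))) = -(-1/(61*(119 - 152)))/9017 = -1/(9017*((-61*(-33)))) = -1/9017/2013 = -1/9017*1/2013 = -1/18151221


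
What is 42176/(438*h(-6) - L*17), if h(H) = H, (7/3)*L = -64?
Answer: -73808/3783 ≈ -19.510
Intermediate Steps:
L = -192/7 (L = (3/7)*(-64) = -192/7 ≈ -27.429)
42176/(438*h(-6) - L*17) = 42176/(438*(-6) - (-192)*17/7) = 42176/(-2628 - 1*(-3264/7)) = 42176/(-2628 + 3264/7) = 42176/(-15132/7) = 42176*(-7/15132) = -73808/3783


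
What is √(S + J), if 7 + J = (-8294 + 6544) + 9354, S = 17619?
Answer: 8*√394 ≈ 158.80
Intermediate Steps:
J = 7597 (J = -7 + ((-8294 + 6544) + 9354) = -7 + (-1750 + 9354) = -7 + 7604 = 7597)
√(S + J) = √(17619 + 7597) = √25216 = 8*√394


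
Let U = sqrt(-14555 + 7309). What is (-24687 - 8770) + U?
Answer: -33457 + I*sqrt(7246) ≈ -33457.0 + 85.123*I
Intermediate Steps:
U = I*sqrt(7246) (U = sqrt(-7246) = I*sqrt(7246) ≈ 85.123*I)
(-24687 - 8770) + U = (-24687 - 8770) + I*sqrt(7246) = -33457 + I*sqrt(7246)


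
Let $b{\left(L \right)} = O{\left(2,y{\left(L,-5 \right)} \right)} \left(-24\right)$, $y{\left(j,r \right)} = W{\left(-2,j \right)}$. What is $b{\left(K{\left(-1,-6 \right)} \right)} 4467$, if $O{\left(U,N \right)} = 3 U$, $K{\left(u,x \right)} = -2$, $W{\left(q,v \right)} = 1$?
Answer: $-643248$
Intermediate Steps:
$y{\left(j,r \right)} = 1$
$b{\left(L \right)} = -144$ ($b{\left(L \right)} = 3 \cdot 2 \left(-24\right) = 6 \left(-24\right) = -144$)
$b{\left(K{\left(-1,-6 \right)} \right)} 4467 = \left(-144\right) 4467 = -643248$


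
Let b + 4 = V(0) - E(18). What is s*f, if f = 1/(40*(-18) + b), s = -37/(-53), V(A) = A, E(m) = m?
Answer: -37/39326 ≈ -0.00094085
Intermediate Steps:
s = 37/53 (s = -37*(-1/53) = 37/53 ≈ 0.69811)
b = -22 (b = -4 + (0 - 1*18) = -4 + (0 - 18) = -4 - 18 = -22)
f = -1/742 (f = 1/(40*(-18) - 22) = 1/(-720 - 22) = 1/(-742) = -1/742 ≈ -0.0013477)
s*f = (37/53)*(-1/742) = -37/39326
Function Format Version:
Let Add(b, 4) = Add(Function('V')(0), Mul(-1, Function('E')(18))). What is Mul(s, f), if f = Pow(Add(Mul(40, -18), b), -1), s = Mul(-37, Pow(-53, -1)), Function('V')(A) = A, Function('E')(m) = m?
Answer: Rational(-37, 39326) ≈ -0.00094085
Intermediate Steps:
s = Rational(37, 53) (s = Mul(-37, Rational(-1, 53)) = Rational(37, 53) ≈ 0.69811)
b = -22 (b = Add(-4, Add(0, Mul(-1, 18))) = Add(-4, Add(0, -18)) = Add(-4, -18) = -22)
f = Rational(-1, 742) (f = Pow(Add(Mul(40, -18), -22), -1) = Pow(Add(-720, -22), -1) = Pow(-742, -1) = Rational(-1, 742) ≈ -0.0013477)
Mul(s, f) = Mul(Rational(37, 53), Rational(-1, 742)) = Rational(-37, 39326)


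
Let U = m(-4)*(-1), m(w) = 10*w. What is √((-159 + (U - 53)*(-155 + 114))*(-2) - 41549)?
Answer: I*√42297 ≈ 205.66*I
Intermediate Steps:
U = 40 (U = (10*(-4))*(-1) = -40*(-1) = 40)
√((-159 + (U - 53)*(-155 + 114))*(-2) - 41549) = √((-159 + (40 - 53)*(-155 + 114))*(-2) - 41549) = √((-159 - 13*(-41))*(-2) - 41549) = √((-159 + 533)*(-2) - 41549) = √(374*(-2) - 41549) = √(-748 - 41549) = √(-42297) = I*√42297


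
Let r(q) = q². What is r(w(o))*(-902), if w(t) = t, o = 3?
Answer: -8118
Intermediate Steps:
r(w(o))*(-902) = 3²*(-902) = 9*(-902) = -8118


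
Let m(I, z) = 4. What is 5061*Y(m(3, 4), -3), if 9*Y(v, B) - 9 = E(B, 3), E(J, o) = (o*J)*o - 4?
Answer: -37114/3 ≈ -12371.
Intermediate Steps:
E(J, o) = -4 + J*o² (E(J, o) = (J*o)*o - 4 = J*o² - 4 = -4 + J*o²)
Y(v, B) = 5/9 + B (Y(v, B) = 1 + (-4 + B*3²)/9 = 1 + (-4 + B*9)/9 = 1 + (-4 + 9*B)/9 = 1 + (-4/9 + B) = 5/9 + B)
5061*Y(m(3, 4), -3) = 5061*(5/9 - 3) = 5061*(-22/9) = -37114/3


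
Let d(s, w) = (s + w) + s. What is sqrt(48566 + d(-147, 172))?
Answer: 2*sqrt(12111) ≈ 220.10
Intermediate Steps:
d(s, w) = w + 2*s
sqrt(48566 + d(-147, 172)) = sqrt(48566 + (172 + 2*(-147))) = sqrt(48566 + (172 - 294)) = sqrt(48566 - 122) = sqrt(48444) = 2*sqrt(12111)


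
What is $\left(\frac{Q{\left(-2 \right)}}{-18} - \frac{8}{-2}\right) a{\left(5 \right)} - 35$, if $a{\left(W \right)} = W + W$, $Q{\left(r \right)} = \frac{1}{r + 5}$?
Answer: $\frac{130}{27} \approx 4.8148$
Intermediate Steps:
$Q{\left(r \right)} = \frac{1}{5 + r}$
$a{\left(W \right)} = 2 W$
$\left(\frac{Q{\left(-2 \right)}}{-18} - \frac{8}{-2}\right) a{\left(5 \right)} - 35 = \left(\frac{1}{\left(5 - 2\right) \left(-18\right)} - \frac{8}{-2}\right) 2 \cdot 5 - 35 = \left(\frac{1}{3} \left(- \frac{1}{18}\right) - -4\right) 10 - 35 = \left(\frac{1}{3} \left(- \frac{1}{18}\right) + 4\right) 10 - 35 = \left(- \frac{1}{54} + 4\right) 10 - 35 = \frac{215}{54} \cdot 10 - 35 = \frac{1075}{27} - 35 = \frac{130}{27}$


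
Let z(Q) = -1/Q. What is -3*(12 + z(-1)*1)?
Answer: -39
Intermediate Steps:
-3*(12 + z(-1)*1) = -3*(12 - 1/(-1)*1) = -3*(12 - 1*(-1)*1) = -3*(12 + 1*1) = -3*(12 + 1) = -3*13 = -39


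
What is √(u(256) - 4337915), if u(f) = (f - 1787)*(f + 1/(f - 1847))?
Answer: I*√11972579533310/1591 ≈ 2174.8*I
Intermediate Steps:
u(f) = (-1787 + f)*(f + 1/(-1847 + f))
√(u(256) - 4337915) = √((-1787 + 256³ - 3634*256² + 3300590*256)/(-1847 + 256) - 4337915) = √((-1787 + 16777216 - 3634*65536 + 844951040)/(-1591) - 4337915) = √(-(-1787 + 16777216 - 238157824 + 844951040)/1591 - 4337915) = √(-1/1591*623568645 - 4337915) = √(-623568645/1591 - 4337915) = √(-7525191410/1591) = I*√11972579533310/1591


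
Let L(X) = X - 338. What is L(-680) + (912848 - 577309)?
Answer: 334521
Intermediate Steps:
L(X) = -338 + X
L(-680) + (912848 - 577309) = (-338 - 680) + (912848 - 577309) = -1018 + 335539 = 334521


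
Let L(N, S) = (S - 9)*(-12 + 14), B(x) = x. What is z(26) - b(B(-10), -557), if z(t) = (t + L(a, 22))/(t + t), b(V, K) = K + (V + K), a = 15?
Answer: 1125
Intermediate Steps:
L(N, S) = -18 + 2*S (L(N, S) = (-9 + S)*2 = -18 + 2*S)
b(V, K) = V + 2*K (b(V, K) = K + (K + V) = V + 2*K)
z(t) = (26 + t)/(2*t) (z(t) = (t + (-18 + 2*22))/(t + t) = (t + (-18 + 44))/((2*t)) = (t + 26)*(1/(2*t)) = (26 + t)*(1/(2*t)) = (26 + t)/(2*t))
z(26) - b(B(-10), -557) = (½)*(26 + 26)/26 - (-10 + 2*(-557)) = (½)*(1/26)*52 - (-10 - 1114) = 1 - 1*(-1124) = 1 + 1124 = 1125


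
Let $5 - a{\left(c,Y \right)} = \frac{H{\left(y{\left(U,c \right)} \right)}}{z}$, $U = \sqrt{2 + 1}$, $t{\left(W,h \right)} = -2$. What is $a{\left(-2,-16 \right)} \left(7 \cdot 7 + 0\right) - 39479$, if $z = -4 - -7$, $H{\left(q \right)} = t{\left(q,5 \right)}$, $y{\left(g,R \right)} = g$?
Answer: $- \frac{117604}{3} \approx -39201.0$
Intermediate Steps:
$U = \sqrt{3} \approx 1.732$
$H{\left(q \right)} = -2$
$z = 3$ ($z = -4 + 7 = 3$)
$a{\left(c,Y \right)} = \frac{17}{3}$ ($a{\left(c,Y \right)} = 5 - - \frac{2}{3} = 5 + \frac{2}{3} = \frac{17}{3}$)
$a{\left(-2,-16 \right)} \left(7 \cdot 7 + 0\right) - 39479 = \frac{17 \left(7 \cdot 7 + 0\right)}{3} - 39479 = \frac{17 \left(49 + 0\right)}{3} - 39479 = \frac{17}{3} \cdot 49 - 39479 = \frac{833}{3} - 39479 = - \frac{117604}{3}$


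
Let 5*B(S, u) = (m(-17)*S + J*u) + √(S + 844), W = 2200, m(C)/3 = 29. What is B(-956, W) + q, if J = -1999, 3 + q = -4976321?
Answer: -29362592/5 + 4*I*√7/5 ≈ -5.8725e+6 + 2.1166*I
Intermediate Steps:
q = -4976324 (q = -3 - 4976321 = -4976324)
m(C) = 87 (m(C) = 3*29 = 87)
B(S, u) = -1999*u/5 + √(844 + S)/5 + 87*S/5 (B(S, u) = ((87*S - 1999*u) + √(S + 844))/5 = ((-1999*u + 87*S) + √(844 + S))/5 = (√(844 + S) - 1999*u + 87*S)/5 = -1999*u/5 + √(844 + S)/5 + 87*S/5)
B(-956, W) + q = (-1999/5*2200 + √(844 - 956)/5 + (87/5)*(-956)) - 4976324 = (-879560 + √(-112)/5 - 83172/5) - 4976324 = (-879560 + (4*I*√7)/5 - 83172/5) - 4976324 = (-879560 + 4*I*√7/5 - 83172/5) - 4976324 = (-4480972/5 + 4*I*√7/5) - 4976324 = -29362592/5 + 4*I*√7/5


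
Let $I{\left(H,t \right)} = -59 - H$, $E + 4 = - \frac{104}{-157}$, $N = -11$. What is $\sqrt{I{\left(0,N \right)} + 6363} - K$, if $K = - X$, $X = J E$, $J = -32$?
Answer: $\frac{16768}{157} + 4 \sqrt{394} \approx 186.2$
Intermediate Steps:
$E = - \frac{524}{157}$ ($E = -4 - \frac{104}{-157} = -4 - - \frac{104}{157} = -4 + \frac{104}{157} = - \frac{524}{157} \approx -3.3376$)
$X = \frac{16768}{157}$ ($X = \left(-32\right) \left(- \frac{524}{157}\right) = \frac{16768}{157} \approx 106.8$)
$K = - \frac{16768}{157}$ ($K = \left(-1\right) \frac{16768}{157} = - \frac{16768}{157} \approx -106.8$)
$\sqrt{I{\left(0,N \right)} + 6363} - K = \sqrt{\left(-59 - 0\right) + 6363} - - \frac{16768}{157} = \sqrt{\left(-59 + 0\right) + 6363} + \frac{16768}{157} = \sqrt{-59 + 6363} + \frac{16768}{157} = \sqrt{6304} + \frac{16768}{157} = 4 \sqrt{394} + \frac{16768}{157} = \frac{16768}{157} + 4 \sqrt{394}$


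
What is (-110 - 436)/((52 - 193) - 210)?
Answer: 14/9 ≈ 1.5556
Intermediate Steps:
(-110 - 436)/((52 - 193) - 210) = -546/(-141 - 210) = -546/(-351) = -546*(-1/351) = 14/9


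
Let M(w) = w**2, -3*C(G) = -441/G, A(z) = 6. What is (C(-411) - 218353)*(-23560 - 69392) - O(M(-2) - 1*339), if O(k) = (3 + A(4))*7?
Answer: 2780604229689/137 ≈ 2.0296e+10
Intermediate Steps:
C(G) = 147/G (C(G) = -(-147)/G = 147/G)
O(k) = 63 (O(k) = (3 + 6)*7 = 9*7 = 63)
(C(-411) - 218353)*(-23560 - 69392) - O(M(-2) - 1*339) = (147/(-411) - 218353)*(-23560 - 69392) - 1*63 = (147*(-1/411) - 218353)*(-92952) - 63 = (-49/137 - 218353)*(-92952) - 63 = -29914410/137*(-92952) - 63 = 2780604238320/137 - 63 = 2780604229689/137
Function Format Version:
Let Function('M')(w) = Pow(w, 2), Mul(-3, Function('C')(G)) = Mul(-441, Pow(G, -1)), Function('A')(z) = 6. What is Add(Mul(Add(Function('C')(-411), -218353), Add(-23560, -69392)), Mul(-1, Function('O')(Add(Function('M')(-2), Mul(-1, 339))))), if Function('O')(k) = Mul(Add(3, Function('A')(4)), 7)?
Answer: Rational(2780604229689, 137) ≈ 2.0296e+10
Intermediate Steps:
Function('C')(G) = Mul(147, Pow(G, -1)) (Function('C')(G) = Mul(Rational(-1, 3), Mul(-441, Pow(G, -1))) = Mul(147, Pow(G, -1)))
Function('O')(k) = 63 (Function('O')(k) = Mul(Add(3, 6), 7) = Mul(9, 7) = 63)
Add(Mul(Add(Function('C')(-411), -218353), Add(-23560, -69392)), Mul(-1, Function('O')(Add(Function('M')(-2), Mul(-1, 339))))) = Add(Mul(Add(Mul(147, Pow(-411, -1)), -218353), Add(-23560, -69392)), Mul(-1, 63)) = Add(Mul(Add(Mul(147, Rational(-1, 411)), -218353), -92952), -63) = Add(Mul(Add(Rational(-49, 137), -218353), -92952), -63) = Add(Mul(Rational(-29914410, 137), -92952), -63) = Add(Rational(2780604238320, 137), -63) = Rational(2780604229689, 137)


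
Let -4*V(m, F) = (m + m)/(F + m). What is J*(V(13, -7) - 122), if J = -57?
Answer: 28063/4 ≈ 7015.8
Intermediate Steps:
V(m, F) = -m/(2*(F + m)) (V(m, F) = -(m + m)/(4*(F + m)) = -2*m/(4*(F + m)) = -m/(2*(F + m)))
J*(V(13, -7) - 122) = -57*(-1*13/(2*(-7) + 2*13) - 122) = -57*(-1*13/(-14 + 26) - 122) = -57*(-1*13/12 - 122) = -57*(-1*13*1/12 - 122) = -57*(-13/12 - 122) = -57*(-1477/12) = 28063/4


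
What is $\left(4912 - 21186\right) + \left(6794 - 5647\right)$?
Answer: $-15127$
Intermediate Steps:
$\left(4912 - 21186\right) + \left(6794 - 5647\right) = -16274 + 1147 = -15127$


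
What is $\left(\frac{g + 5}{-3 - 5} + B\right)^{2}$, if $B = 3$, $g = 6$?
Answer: $\frac{169}{64} \approx 2.6406$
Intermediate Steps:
$\left(\frac{g + 5}{-3 - 5} + B\right)^{2} = \left(\frac{6 + 5}{-3 - 5} + 3\right)^{2} = \left(\frac{11}{-8} + 3\right)^{2} = \left(11 \left(- \frac{1}{8}\right) + 3\right)^{2} = \left(- \frac{11}{8} + 3\right)^{2} = \left(\frac{13}{8}\right)^{2} = \frac{169}{64}$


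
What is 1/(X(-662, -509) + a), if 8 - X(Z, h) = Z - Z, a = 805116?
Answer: 1/805124 ≈ 1.2420e-6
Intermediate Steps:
X(Z, h) = 8 (X(Z, h) = 8 - (Z - Z) = 8 - 1*0 = 8 + 0 = 8)
1/(X(-662, -509) + a) = 1/(8 + 805116) = 1/805124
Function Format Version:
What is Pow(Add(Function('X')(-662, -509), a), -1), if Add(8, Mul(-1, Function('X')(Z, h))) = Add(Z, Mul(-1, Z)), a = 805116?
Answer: Rational(1, 805124) ≈ 1.2420e-6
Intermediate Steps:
Function('X')(Z, h) = 8 (Function('X')(Z, h) = Add(8, Mul(-1, Add(Z, Mul(-1, Z)))) = Add(8, Mul(-1, 0)) = Add(8, 0) = 8)
Pow(Add(Function('X')(-662, -509), a), -1) = Pow(Add(8, 805116), -1) = Pow(805124, -1) = Rational(1, 805124)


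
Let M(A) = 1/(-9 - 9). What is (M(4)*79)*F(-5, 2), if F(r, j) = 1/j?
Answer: -79/36 ≈ -2.1944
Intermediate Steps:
M(A) = -1/18 (M(A) = 1/(-18) = -1/18)
(M(4)*79)*F(-5, 2) = -1/18*79/2 = -79/18*1/2 = -79/36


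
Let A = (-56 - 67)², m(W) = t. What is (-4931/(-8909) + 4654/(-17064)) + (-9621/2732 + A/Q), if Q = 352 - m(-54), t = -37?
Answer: 359992996210093/10097645390478 ≈ 35.651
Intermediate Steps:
m(W) = -37
A = 15129 (A = (-123)² = 15129)
Q = 389 (Q = 352 - 1*(-37) = 352 + 37 = 389)
(-4931/(-8909) + 4654/(-17064)) + (-9621/2732 + A/Q) = (-4931/(-8909) + 4654/(-17064)) + (-9621/2732 + 15129/389) = (-4931*(-1/8909) + 4654*(-1/17064)) + (-9621*1/2732 + 15129*(1/389)) = (4931/8909 - 2327/8532) + (-9621/2732 + 15129/389) = 21340049/76011588 + 37589859/1062748 = 359992996210093/10097645390478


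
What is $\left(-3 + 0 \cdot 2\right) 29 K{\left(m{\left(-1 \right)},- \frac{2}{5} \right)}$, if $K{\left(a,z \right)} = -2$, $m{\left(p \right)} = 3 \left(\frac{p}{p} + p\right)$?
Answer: $174$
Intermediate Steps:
$m{\left(p \right)} = 3 + 3 p$ ($m{\left(p \right)} = 3 \left(1 + p\right) = 3 + 3 p$)
$\left(-3 + 0 \cdot 2\right) 29 K{\left(m{\left(-1 \right)},- \frac{2}{5} \right)} = \left(-3 + 0 \cdot 2\right) 29 \left(-2\right) = \left(-3 + 0\right) 29 \left(-2\right) = \left(-3\right) 29 \left(-2\right) = \left(-87\right) \left(-2\right) = 174$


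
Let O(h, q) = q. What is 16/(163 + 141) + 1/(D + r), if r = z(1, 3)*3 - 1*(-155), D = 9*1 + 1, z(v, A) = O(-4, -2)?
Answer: 178/3021 ≈ 0.058921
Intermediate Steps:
z(v, A) = -2
D = 10 (D = 9 + 1 = 10)
r = 149 (r = -2*3 - 1*(-155) = -6 + 155 = 149)
16/(163 + 141) + 1/(D + r) = 16/(163 + 141) + 1/(10 + 149) = 16/304 + 1/159 = (1/304)*16 + 1/159 = 1/19 + 1/159 = 178/3021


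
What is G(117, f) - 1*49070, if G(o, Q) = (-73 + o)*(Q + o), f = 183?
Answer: -35870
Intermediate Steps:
G(117, f) - 1*49070 = (117**2 - 73*183 - 73*117 + 183*117) - 1*49070 = (13689 - 13359 - 8541 + 21411) - 49070 = 13200 - 49070 = -35870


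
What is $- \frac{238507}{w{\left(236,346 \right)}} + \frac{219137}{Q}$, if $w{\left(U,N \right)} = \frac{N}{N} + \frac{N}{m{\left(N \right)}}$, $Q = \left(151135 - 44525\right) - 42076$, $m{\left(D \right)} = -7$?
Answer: $\frac{107816962609}{21877026} \approx 4928.3$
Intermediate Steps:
$Q = 64534$ ($Q = 106610 - 42076 = 64534$)
$w{\left(U,N \right)} = 1 - \frac{N}{7}$ ($w{\left(U,N \right)} = \frac{N}{N} + \frac{N}{-7} = 1 + N \left(- \frac{1}{7}\right) = 1 - \frac{N}{7}$)
$- \frac{238507}{w{\left(236,346 \right)}} + \frac{219137}{Q} = - \frac{238507}{1 - \frac{346}{7}} + \frac{219137}{64534} = - \frac{238507}{1 - \frac{346}{7}} + 219137 \cdot \frac{1}{64534} = - \frac{238507}{- \frac{339}{7}} + \frac{219137}{64534} = \left(-238507\right) \left(- \frac{7}{339}\right) + \frac{219137}{64534} = \frac{1669549}{339} + \frac{219137}{64534} = \frac{107816962609}{21877026}$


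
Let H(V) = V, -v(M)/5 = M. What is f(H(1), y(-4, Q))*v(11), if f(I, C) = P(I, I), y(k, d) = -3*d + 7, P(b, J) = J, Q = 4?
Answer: -55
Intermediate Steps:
v(M) = -5*M
y(k, d) = 7 - 3*d
f(I, C) = I
f(H(1), y(-4, Q))*v(11) = 1*(-5*11) = 1*(-55) = -55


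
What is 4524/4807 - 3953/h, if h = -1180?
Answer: 412549/96140 ≈ 4.2911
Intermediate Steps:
4524/4807 - 3953/h = 4524/4807 - 3953/(-1180) = 4524*(1/4807) - 3953*(-1/1180) = 4524/4807 + 67/20 = 412549/96140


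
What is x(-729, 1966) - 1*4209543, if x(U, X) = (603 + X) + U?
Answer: -4207703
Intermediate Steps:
x(U, X) = 603 + U + X
x(-729, 1966) - 1*4209543 = (603 - 729 + 1966) - 1*4209543 = 1840 - 4209543 = -4207703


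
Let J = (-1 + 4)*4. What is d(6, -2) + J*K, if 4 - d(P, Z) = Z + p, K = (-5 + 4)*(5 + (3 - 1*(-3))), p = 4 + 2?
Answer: -132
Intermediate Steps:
p = 6
K = -11 (K = -(5 + (3 + 3)) = -(5 + 6) = -1*11 = -11)
J = 12 (J = 3*4 = 12)
d(P, Z) = -2 - Z (d(P, Z) = 4 - (Z + 6) = 4 - (6 + Z) = 4 + (-6 - Z) = -2 - Z)
d(6, -2) + J*K = (-2 - 1*(-2)) + 12*(-11) = (-2 + 2) - 132 = 0 - 132 = -132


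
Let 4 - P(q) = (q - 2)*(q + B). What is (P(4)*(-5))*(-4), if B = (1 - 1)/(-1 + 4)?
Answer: -80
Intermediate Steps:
B = 0 (B = 0/3 = 0*(⅓) = 0)
P(q) = 4 - q*(-2 + q) (P(q) = 4 - (q - 2)*(q + 0) = 4 - (-2 + q)*q = 4 - q*(-2 + q))
(P(4)*(-5))*(-4) = ((4 - 1*4² + 2*4)*(-5))*(-4) = ((4 - 1*16 + 8)*(-5))*(-4) = ((4 - 16 + 8)*(-5))*(-4) = -4*(-5)*(-4) = 20*(-4) = -80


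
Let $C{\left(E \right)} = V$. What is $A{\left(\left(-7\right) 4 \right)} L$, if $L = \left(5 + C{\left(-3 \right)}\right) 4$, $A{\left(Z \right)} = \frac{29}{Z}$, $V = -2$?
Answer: $- \frac{87}{7} \approx -12.429$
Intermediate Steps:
$C{\left(E \right)} = -2$
$L = 12$ ($L = \left(5 - 2\right) 4 = 3 \cdot 4 = 12$)
$A{\left(\left(-7\right) 4 \right)} L = \frac{29}{\left(-7\right) 4} \cdot 12 = \frac{29}{-28} \cdot 12 = 29 \left(- \frac{1}{28}\right) 12 = \left(- \frac{29}{28}\right) 12 = - \frac{87}{7}$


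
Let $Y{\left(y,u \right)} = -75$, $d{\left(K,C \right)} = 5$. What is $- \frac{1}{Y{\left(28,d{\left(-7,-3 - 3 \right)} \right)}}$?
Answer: $\frac{1}{75} \approx 0.013333$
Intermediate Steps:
$- \frac{1}{Y{\left(28,d{\left(-7,-3 - 3 \right)} \right)}} = - \frac{1}{-75} = \left(-1\right) \left(- \frac{1}{75}\right) = \frac{1}{75}$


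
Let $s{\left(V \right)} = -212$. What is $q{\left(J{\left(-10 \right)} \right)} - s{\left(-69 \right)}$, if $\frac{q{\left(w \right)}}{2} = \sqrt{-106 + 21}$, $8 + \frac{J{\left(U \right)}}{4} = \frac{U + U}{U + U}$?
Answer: $212 + 2 i \sqrt{85} \approx 212.0 + 18.439 i$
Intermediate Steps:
$J{\left(U \right)} = -28$ ($J{\left(U \right)} = -32 + 4 \frac{U + U}{U + U} = -32 + 4 \frac{2 U}{2 U} = -32 + 4 \cdot 2 U \frac{1}{2 U} = -32 + 4 \cdot 1 = -32 + 4 = -28$)
$q{\left(w \right)} = 2 i \sqrt{85}$ ($q{\left(w \right)} = 2 \sqrt{-106 + 21} = 2 \sqrt{-85} = 2 i \sqrt{85}$)
$q{\left(J{\left(-10 \right)} \right)} - s{\left(-69 \right)} = 2 i \sqrt{85} - -212 = 2 i \sqrt{85} + 212 = 212 + 2 i \sqrt{85}$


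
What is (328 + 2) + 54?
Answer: 384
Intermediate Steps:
(328 + 2) + 54 = 330 + 54 = 384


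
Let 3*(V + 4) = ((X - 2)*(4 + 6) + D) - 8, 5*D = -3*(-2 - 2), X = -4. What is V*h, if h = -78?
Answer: 10088/5 ≈ 2017.6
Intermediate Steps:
D = 12/5 (D = (-3*(-2 - 2))/5 = (-3*(-4))/5 = (⅕)*12 = 12/5 ≈ 2.4000)
V = -388/15 (V = -4 + (((-4 - 2)*(4 + 6) + 12/5) - 8)/3 = -4 + ((-6*10 + 12/5) - 8)/3 = -4 + ((-60 + 12/5) - 8)/3 = -4 + (-288/5 - 8)/3 = -4 + (⅓)*(-328/5) = -4 - 328/15 = -388/15 ≈ -25.867)
V*h = -388/15*(-78) = 10088/5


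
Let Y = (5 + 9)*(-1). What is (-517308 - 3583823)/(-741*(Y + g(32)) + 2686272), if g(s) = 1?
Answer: -4101131/2695905 ≈ -1.5212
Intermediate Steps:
Y = -14 (Y = 14*(-1) = -14)
(-517308 - 3583823)/(-741*(Y + g(32)) + 2686272) = (-517308 - 3583823)/(-741*(-14 + 1) + 2686272) = -4101131/(-741*(-13) + 2686272) = -4101131/(9633 + 2686272) = -4101131/2695905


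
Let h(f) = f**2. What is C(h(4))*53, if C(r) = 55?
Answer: 2915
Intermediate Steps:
C(h(4))*53 = 55*53 = 2915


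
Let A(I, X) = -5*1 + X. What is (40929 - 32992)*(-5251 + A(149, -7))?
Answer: -41772431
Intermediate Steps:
A(I, X) = -5 + X
(40929 - 32992)*(-5251 + A(149, -7)) = (40929 - 32992)*(-5251 + (-5 - 7)) = 7937*(-5251 - 12) = 7937*(-5263) = -41772431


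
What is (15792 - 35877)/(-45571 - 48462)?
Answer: 20085/94033 ≈ 0.21360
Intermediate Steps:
(15792 - 35877)/(-45571 - 48462) = -20085/(-94033) = -20085*(-1/94033) = 20085/94033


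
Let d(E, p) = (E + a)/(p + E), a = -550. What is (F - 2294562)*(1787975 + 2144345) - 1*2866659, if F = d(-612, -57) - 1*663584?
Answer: -7782057346502711/669 ≈ -1.1632e+13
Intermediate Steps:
d(E, p) = (-550 + E)/(E + p) (d(E, p) = (E - 550)/(p + E) = (-550 + E)/(E + p))
F = -443936534/669 (F = (-550 - 612)/(-612 - 57) - 1*663584 = -1162/(-669) - 663584 = -1/669*(-1162) - 663584 = 1162/669 - 663584 = -443936534/669 ≈ -6.6358e+5)
(F - 2294562)*(1787975 + 2144345) - 1*2866659 = (-443936534/669 - 2294562)*(1787975 + 2144345) - 1*2866659 = -1978998512/669*3932320 - 2866659 = -7782055428707840/669 - 2866659 = -7782057346502711/669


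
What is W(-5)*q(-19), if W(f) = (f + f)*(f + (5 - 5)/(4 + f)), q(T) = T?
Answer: -950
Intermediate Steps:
W(f) = 2*f² (W(f) = (2*f)*(f + 0/(4 + f)) = (2*f)*(f + 0) = (2*f)*f = 2*f²)
W(-5)*q(-19) = (2*(-5)²)*(-19) = (2*25)*(-19) = 50*(-19) = -950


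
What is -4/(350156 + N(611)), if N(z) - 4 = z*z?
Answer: -4/723481 ≈ -5.5288e-6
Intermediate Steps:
N(z) = 4 + z² (N(z) = 4 + z*z = 4 + z²)
-4/(350156 + N(611)) = -4/(350156 + (4 + 611²)) = -4/(350156 + (4 + 373321)) = -4/(350156 + 373325) = -4/723481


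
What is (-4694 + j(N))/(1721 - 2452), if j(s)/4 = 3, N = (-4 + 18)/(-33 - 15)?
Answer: 4682/731 ≈ 6.4049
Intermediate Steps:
N = -7/24 (N = 14/(-48) = 14*(-1/48) = -7/24 ≈ -0.29167)
j(s) = 12 (j(s) = 4*3 = 12)
(-4694 + j(N))/(1721 - 2452) = (-4694 + 12)/(1721 - 2452) = -4682/(-731) = -4682*(-1/731) = 4682/731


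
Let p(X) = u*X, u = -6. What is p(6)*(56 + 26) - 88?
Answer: -3040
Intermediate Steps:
p(X) = -6*X
p(6)*(56 + 26) - 88 = (-6*6)*(56 + 26) - 88 = -36*82 - 88 = -2952 - 88 = -3040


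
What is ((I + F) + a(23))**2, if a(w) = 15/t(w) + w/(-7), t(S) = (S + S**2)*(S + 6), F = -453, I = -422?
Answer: 1076213493210249/1395171904 ≈ 7.7138e+5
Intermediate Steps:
t(S) = (6 + S)*(S + S**2) (t(S) = (S + S**2)*(6 + S) = (6 + S)*(S + S**2))
a(w) = -w/7 + 15/(w*(6 + w**2 + 7*w)) (a(w) = 15/((w*(6 + w**2 + 7*w))) + w/(-7) = 15*(1/(w*(6 + w**2 + 7*w))) + w*(-1/7) = 15/(w*(6 + w**2 + 7*w)) - w/7 = -w/7 + 15/(w*(6 + w**2 + 7*w)))
((I + F) + a(23))**2 = ((-422 - 453) + (-1/7*23 + 15/(23*(6 + 23**2 + 7*23))))**2 = (-875 + (-23/7 + 15*(1/23)/(6 + 529 + 161)))**2 = (-875 + (-23/7 + 15*(1/23)/696))**2 = (-875 + (-23/7 + 15*(1/23)*(1/696)))**2 = (-875 + (-23/7 + 5/5336))**2 = (-875 - 122693/37352)**2 = (-32805693/37352)**2 = 1076213493210249/1395171904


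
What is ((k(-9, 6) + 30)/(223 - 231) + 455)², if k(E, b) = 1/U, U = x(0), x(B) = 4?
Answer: 208484721/1024 ≈ 2.0360e+5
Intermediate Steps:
U = 4
k(E, b) = ¼ (k(E, b) = 1/4 = ¼)
((k(-9, 6) + 30)/(223 - 231) + 455)² = ((¼ + 30)/(223 - 231) + 455)² = ((121/4)/(-8) + 455)² = ((121/4)*(-⅛) + 455)² = (-121/32 + 455)² = (14439/32)² = 208484721/1024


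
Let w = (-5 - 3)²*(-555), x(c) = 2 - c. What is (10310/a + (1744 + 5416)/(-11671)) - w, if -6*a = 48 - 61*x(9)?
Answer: 39237548588/1108745 ≈ 35389.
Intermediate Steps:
a = -475/6 (a = -(48 - 61*(2 - 1*9))/6 = -(48 - 61*(2 - 9))/6 = -(48 - 61*(-7))/6 = -(48 + 427)/6 = -⅙*475 = -475/6 ≈ -79.167)
w = -35520 (w = (-8)²*(-555) = 64*(-555) = -35520)
(10310/a + (1744 + 5416)/(-11671)) - w = (10310/(-475/6) + (1744 + 5416)/(-11671)) - 1*(-35520) = (10310*(-6/475) + 7160*(-1/11671)) + 35520 = (-12372/95 - 7160/11671) + 35520 = -145073812/1108745 + 35520 = 39237548588/1108745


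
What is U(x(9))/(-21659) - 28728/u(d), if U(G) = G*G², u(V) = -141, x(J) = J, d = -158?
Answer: 207372321/1017973 ≈ 203.71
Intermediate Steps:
U(G) = G³
U(x(9))/(-21659) - 28728/u(d) = 9³/(-21659) - 28728/(-141) = 729*(-1/21659) - 28728*(-1/141) = -729/21659 + 9576/47 = 207372321/1017973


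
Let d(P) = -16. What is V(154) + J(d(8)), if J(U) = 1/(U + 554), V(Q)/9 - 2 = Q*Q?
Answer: 114842557/538 ≈ 2.1346e+5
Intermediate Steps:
V(Q) = 18 + 9*Q² (V(Q) = 18 + 9*(Q*Q) = 18 + 9*Q²)
J(U) = 1/(554 + U)
V(154) + J(d(8)) = (18 + 9*154²) + 1/(554 - 16) = (18 + 9*23716) + 1/538 = (18 + 213444) + 1/538 = 213462 + 1/538 = 114842557/538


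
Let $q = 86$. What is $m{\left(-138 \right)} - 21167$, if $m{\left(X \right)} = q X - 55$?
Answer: $-33090$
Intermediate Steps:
$m{\left(X \right)} = -55 + 86 X$ ($m{\left(X \right)} = 86 X - 55 = -55 + 86 X$)
$m{\left(-138 \right)} - 21167 = \left(-55 + 86 \left(-138\right)\right) - 21167 = \left(-55 - 11868\right) - 21167 = -11923 - 21167 = -33090$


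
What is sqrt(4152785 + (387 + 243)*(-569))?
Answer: 7*sqrt(77435) ≈ 1947.9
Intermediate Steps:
sqrt(4152785 + (387 + 243)*(-569)) = sqrt(4152785 + 630*(-569)) = sqrt(4152785 - 358470) = sqrt(3794315) = 7*sqrt(77435)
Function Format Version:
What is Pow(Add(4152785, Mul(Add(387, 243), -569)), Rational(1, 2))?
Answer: Mul(7, Pow(77435, Rational(1, 2))) ≈ 1947.9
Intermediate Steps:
Pow(Add(4152785, Mul(Add(387, 243), -569)), Rational(1, 2)) = Pow(Add(4152785, Mul(630, -569)), Rational(1, 2)) = Pow(Add(4152785, -358470), Rational(1, 2)) = Pow(3794315, Rational(1, 2)) = Mul(7, Pow(77435, Rational(1, 2)))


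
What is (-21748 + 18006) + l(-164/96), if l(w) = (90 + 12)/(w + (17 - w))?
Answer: -3736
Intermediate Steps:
l(w) = 6 (l(w) = 102/17 = 102*(1/17) = 6)
(-21748 + 18006) + l(-164/96) = (-21748 + 18006) + 6 = -3742 + 6 = -3736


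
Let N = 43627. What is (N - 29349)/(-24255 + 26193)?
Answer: 7139/969 ≈ 7.3674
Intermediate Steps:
(N - 29349)/(-24255 + 26193) = (43627 - 29349)/(-24255 + 26193) = 14278/1938 = 14278*(1/1938) = 7139/969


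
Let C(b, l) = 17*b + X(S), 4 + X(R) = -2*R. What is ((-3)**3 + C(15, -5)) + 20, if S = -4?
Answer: 252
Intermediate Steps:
X(R) = -4 - 2*R
C(b, l) = 4 + 17*b (C(b, l) = 17*b + (-4 - 2*(-4)) = 17*b + (-4 + 8) = 17*b + 4 = 4 + 17*b)
((-3)**3 + C(15, -5)) + 20 = ((-3)**3 + (4 + 17*15)) + 20 = (-27 + (4 + 255)) + 20 = (-27 + 259) + 20 = 232 + 20 = 252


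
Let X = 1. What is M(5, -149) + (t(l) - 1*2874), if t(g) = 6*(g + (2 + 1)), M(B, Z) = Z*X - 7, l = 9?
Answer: -2958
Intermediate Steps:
M(B, Z) = -7 + Z (M(B, Z) = Z*1 - 7 = Z - 7 = -7 + Z)
t(g) = 18 + 6*g (t(g) = 6*(g + 3) = 6*(3 + g) = 18 + 6*g)
M(5, -149) + (t(l) - 1*2874) = (-7 - 149) + ((18 + 6*9) - 1*2874) = -156 + ((18 + 54) - 2874) = -156 + (72 - 2874) = -156 - 2802 = -2958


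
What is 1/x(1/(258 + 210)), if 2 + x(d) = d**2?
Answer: -219024/438047 ≈ -0.50000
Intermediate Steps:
x(d) = -2 + d**2
1/x(1/(258 + 210)) = 1/(-2 + (1/(258 + 210))**2) = 1/(-2 + (1/468)**2) = 1/(-2 + 1/219024) = 1/(-438047/219024) = -219024/438047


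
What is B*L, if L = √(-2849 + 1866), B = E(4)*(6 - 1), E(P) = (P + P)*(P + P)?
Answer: 320*I*√983 ≈ 10033.0*I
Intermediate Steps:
E(P) = 4*P² (E(P) = (2*P)*(2*P) = 4*P²)
B = 320 (B = (4*4²)*(6 - 1) = (4*16)*5 = 64*5 = 320)
L = I*√983 (L = √(-983) = I*√983 ≈ 31.353*I)
B*L = 320*(I*√983) = 320*I*√983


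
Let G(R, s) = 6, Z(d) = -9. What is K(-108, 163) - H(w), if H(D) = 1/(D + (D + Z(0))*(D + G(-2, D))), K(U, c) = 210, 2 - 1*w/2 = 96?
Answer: 7489859/35666 ≈ 210.00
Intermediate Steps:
w = -188 (w = 4 - 2*96 = 4 - 192 = -188)
H(D) = 1/(D + (-9 + D)*(6 + D)) (H(D) = 1/(D + (D - 9)*(D + 6)) = 1/(D + (-9 + D)*(6 + D)))
K(-108, 163) - H(w) = 210 - 1/(-54 + (-188)² - 2*(-188)) = 210 - 1/(-54 + 35344 + 376) = 210 - 1/35666 = 7489859/35666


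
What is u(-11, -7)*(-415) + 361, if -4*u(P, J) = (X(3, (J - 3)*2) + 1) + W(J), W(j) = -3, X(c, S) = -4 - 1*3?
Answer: -2291/4 ≈ -572.75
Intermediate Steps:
X(c, S) = -7 (X(c, S) = -4 - 3 = -7)
u(P, J) = 9/4 (u(P, J) = -((-7 + 1) - 3)/4 = -(-6 - 3)/4 = -¼*(-9) = 9/4)
u(-11, -7)*(-415) + 361 = (9/4)*(-415) + 361 = -3735/4 + 361 = -2291/4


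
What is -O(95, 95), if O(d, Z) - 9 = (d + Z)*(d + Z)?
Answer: -36109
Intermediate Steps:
O(d, Z) = 9 + (Z + d)**2 (O(d, Z) = 9 + (d + Z)*(d + Z) = 9 + (Z + d)*(Z + d) = 9 + (Z + d)**2)
-O(95, 95) = -(9 + (95 + 95)**2) = -(9 + 190**2) = -(9 + 36100) = -1*36109 = -36109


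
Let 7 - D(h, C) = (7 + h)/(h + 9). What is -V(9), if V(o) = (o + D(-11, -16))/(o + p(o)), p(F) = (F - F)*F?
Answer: -14/9 ≈ -1.5556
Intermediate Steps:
D(h, C) = 7 - (7 + h)/(9 + h) (D(h, C) = 7 - (7 + h)/(h + 9) = 7 - (7 + h)/(9 + h))
p(F) = 0 (p(F) = 0*F = 0)
V(o) = (5 + o)/o (V(o) = (o + 2*(28 + 3*(-11))/(9 - 11))/(o + 0) = (o + 2*(28 - 33)/(-2))/o = (o + 2*(-½)*(-5))/o = (o + 5)/o = (5 + o)/o)
-V(9) = -(5 + 9)/9 = -14/9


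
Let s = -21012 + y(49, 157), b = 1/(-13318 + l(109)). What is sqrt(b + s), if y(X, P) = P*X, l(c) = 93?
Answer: 4*I*sqrt(11008986)/115 ≈ 115.41*I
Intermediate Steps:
b = -1/13225 (b = 1/(-13318 + 93) = 1/(-13225) = -1/13225 ≈ -7.5614e-5)
s = -13319 (s = -21012 + 157*49 = -21012 + 7693 = -13319)
sqrt(b + s) = sqrt(-1/13225 - 13319) = sqrt(-176143776/13225) = 4*I*sqrt(11008986)/115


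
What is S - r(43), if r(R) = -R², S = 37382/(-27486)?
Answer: 25392116/13743 ≈ 1847.6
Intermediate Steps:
S = -18691/13743 (S = 37382*(-1/27486) = -18691/13743 ≈ -1.3600)
S - r(43) = -18691/13743 - (-1)*43² = -18691/13743 - (-1)*1849 = -18691/13743 - 1*(-1849) = -18691/13743 + 1849 = 25392116/13743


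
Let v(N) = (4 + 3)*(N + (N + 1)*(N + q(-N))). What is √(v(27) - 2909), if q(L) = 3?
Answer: 2*√790 ≈ 56.214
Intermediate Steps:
v(N) = 7*N + 7*(1 + N)*(3 + N) (v(N) = (4 + 3)*(N + (N + 1)*(N + 3)) = 7*(N + (1 + N)*(3 + N)) = 7*N + 7*(1 + N)*(3 + N))
√(v(27) - 2909) = √((21 + 7*27² + 35*27) - 2909) = √((21 + 7*729 + 945) - 2909) = √((21 + 5103 + 945) - 2909) = √(6069 - 2909) = √3160 = 2*√790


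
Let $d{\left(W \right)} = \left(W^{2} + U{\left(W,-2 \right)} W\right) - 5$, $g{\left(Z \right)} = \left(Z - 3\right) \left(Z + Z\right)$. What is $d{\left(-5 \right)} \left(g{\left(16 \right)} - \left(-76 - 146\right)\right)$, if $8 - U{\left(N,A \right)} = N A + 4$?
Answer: $31900$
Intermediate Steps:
$U{\left(N,A \right)} = 4 - A N$ ($U{\left(N,A \right)} = 8 - \left(N A + 4\right) = 8 - \left(A N + 4\right) = 8 - \left(4 + A N\right) = 4 - A N$)
$g{\left(Z \right)} = 2 Z \left(-3 + Z\right)$ ($g{\left(Z \right)} = \left(-3 + Z\right) 2 Z = 2 Z \left(-3 + Z\right)$)
$d{\left(W \right)} = -5 + W^{2} + W \left(4 + 2 W\right)$ ($d{\left(W \right)} = \left(W^{2} + \left(4 - - 2 W\right) W\right) - 5 = \left(W^{2} + \left(4 + 2 W\right) W\right) - 5 = \left(W^{2} + W \left(4 + 2 W\right)\right) - 5 = -5 + W^{2} + W \left(4 + 2 W\right)$)
$d{\left(-5 \right)} \left(g{\left(16 \right)} - \left(-76 - 146\right)\right) = \left(-5 + 3 \left(-5\right)^{2} + 4 \left(-5\right)\right) \left(2 \cdot 16 \left(-3 + 16\right) - \left(-76 - 146\right)\right) = \left(-5 + 3 \cdot 25 - 20\right) \left(2 \cdot 16 \cdot 13 - \left(-76 - 146\right)\right) = \left(-5 + 75 - 20\right) \left(416 - -222\right) = 50 \left(416 + 222\right) = 50 \cdot 638 = 31900$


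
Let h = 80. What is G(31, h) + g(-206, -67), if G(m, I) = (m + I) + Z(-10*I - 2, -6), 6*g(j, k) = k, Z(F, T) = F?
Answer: -4213/6 ≈ -702.17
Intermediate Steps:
g(j, k) = k/6
G(m, I) = -2 + m - 9*I (G(m, I) = (m + I) + (-10*I - 2) = (I + m) + (-2 - 10*I) = -2 + m - 9*I)
G(31, h) + g(-206, -67) = (-2 + 31 - 9*80) + (⅙)*(-67) = (-2 + 31 - 720) - 67/6 = -691 - 67/6 = -4213/6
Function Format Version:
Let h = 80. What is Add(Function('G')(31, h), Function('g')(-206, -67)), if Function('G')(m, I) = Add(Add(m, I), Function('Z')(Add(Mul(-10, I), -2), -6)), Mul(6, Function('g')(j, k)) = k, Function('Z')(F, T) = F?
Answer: Rational(-4213, 6) ≈ -702.17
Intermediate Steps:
Function('g')(j, k) = Mul(Rational(1, 6), k)
Function('G')(m, I) = Add(-2, m, Mul(-9, I)) (Function('G')(m, I) = Add(Add(m, I), Add(Mul(-10, I), -2)) = Add(Add(I, m), Add(-2, Mul(-10, I))) = Add(-2, m, Mul(-9, I)))
Add(Function('G')(31, h), Function('g')(-206, -67)) = Add(Add(-2, 31, Mul(-9, 80)), Mul(Rational(1, 6), -67)) = Add(Add(-2, 31, -720), Rational(-67, 6)) = Add(-691, Rational(-67, 6)) = Rational(-4213, 6)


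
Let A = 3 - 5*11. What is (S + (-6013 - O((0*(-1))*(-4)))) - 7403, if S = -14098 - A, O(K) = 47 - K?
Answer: -27509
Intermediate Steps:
A = -52 (A = 3 - 55 = -52)
S = -14046 (S = -14098 - 1*(-52) = -14098 + 52 = -14046)
(S + (-6013 - O((0*(-1))*(-4)))) - 7403 = (-14046 + (-6013 - (47 - 0*(-1)*(-4)))) - 7403 = (-14046 + (-6013 - (47 - 0*(-4)))) - 7403 = (-14046 + (-6013 - (47 - 1*0))) - 7403 = (-14046 + (-6013 - (47 + 0))) - 7403 = (-14046 + (-6013 - 1*47)) - 7403 = (-14046 + (-6013 - 47)) - 7403 = (-14046 - 6060) - 7403 = -20106 - 7403 = -27509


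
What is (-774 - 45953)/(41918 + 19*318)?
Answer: -46727/47960 ≈ -0.97429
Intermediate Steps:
(-774 - 45953)/(41918 + 19*318) = -46727/(41918 + 6042) = -46727/47960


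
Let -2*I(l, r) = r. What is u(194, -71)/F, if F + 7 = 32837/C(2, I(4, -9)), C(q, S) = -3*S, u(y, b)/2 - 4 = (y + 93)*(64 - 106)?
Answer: 650700/65863 ≈ 9.8796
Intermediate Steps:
I(l, r) = -r/2
u(y, b) = -7804 - 84*y (u(y, b) = 8 + 2*((y + 93)*(64 - 106)) = 8 + 2*((93 + y)*(-42)) = 8 + 2*(-3906 - 42*y) = 8 + (-7812 - 84*y) = -7804 - 84*y)
F = -65863/27 (F = -7 + 32837/((-(-3)*(-9)/2)) = -7 + 32837/((-3*9/2)) = -7 + 32837/(-27/2) = -7 + 32837*(-2/27) = -7 - 65674/27 = -65863/27 ≈ -2439.4)
u(194, -71)/F = (-7804 - 84*194)/(-65863/27) = (-7804 - 16296)*(-27/65863) = -24100*(-27/65863) = 650700/65863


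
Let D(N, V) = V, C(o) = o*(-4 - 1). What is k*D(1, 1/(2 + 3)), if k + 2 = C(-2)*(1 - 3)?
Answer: -22/5 ≈ -4.4000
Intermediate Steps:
C(o) = -5*o (C(o) = o*(-5) = -5*o)
k = -22 (k = -2 + (-5*(-2))*(1 - 3) = -2 + 10*(-2) = -2 - 20 = -22)
k*D(1, 1/(2 + 3)) = -22/(2 + 3) = -22/5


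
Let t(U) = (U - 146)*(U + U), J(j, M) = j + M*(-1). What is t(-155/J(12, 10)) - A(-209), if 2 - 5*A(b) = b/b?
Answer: 346423/10 ≈ 34642.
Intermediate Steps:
J(j, M) = j - M
A(b) = ⅕ (A(b) = ⅖ - b/(5*b) = ⅖ - ⅕*1 = ⅖ - ⅕ = ⅕)
t(U) = 2*U*(-146 + U) (t(U) = (-146 + U)*(2*U) = 2*U*(-146 + U))
t(-155/J(12, 10)) - A(-209) = 2*(-155/(12 - 1*10))*(-146 - 155/(12 - 1*10)) - 1*⅕ = 2*(-155/(12 - 10))*(-146 - 155/(12 - 10)) - ⅕ = 2*(-155/2)*(-146 - 155/2) - ⅕ = 2*(-155/2)*(-447/2) - ⅕ = 69285/2 - ⅕ = 346423/10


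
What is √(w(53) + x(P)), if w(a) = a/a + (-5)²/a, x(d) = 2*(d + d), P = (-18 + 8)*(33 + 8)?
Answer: I*√4602626/53 ≈ 40.479*I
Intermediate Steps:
P = -410 (P = -10*41 = -410)
x(d) = 4*d (x(d) = 2*(2*d) = 4*d)
w(a) = 1 + 25/a
√(w(53) + x(P)) = √((25 + 53)/53 + 4*(-410)) = √((1/53)*78 - 1640) = √(78/53 - 1640) = √(-86842/53) = I*√4602626/53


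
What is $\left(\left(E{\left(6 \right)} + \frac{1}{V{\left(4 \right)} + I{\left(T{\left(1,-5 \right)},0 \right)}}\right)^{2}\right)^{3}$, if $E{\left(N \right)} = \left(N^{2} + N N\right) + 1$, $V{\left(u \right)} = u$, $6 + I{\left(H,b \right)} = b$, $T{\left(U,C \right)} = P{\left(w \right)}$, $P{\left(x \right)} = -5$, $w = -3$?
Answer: $\frac{9294114390625}{64} \approx 1.4522 \cdot 10^{11}$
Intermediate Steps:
$T{\left(U,C \right)} = -5$
$I{\left(H,b \right)} = -6 + b$
$E{\left(N \right)} = 1 + 2 N^{2}$ ($E{\left(N \right)} = \left(N^{2} + N^{2}\right) + 1 = 2 N^{2} + 1 = 1 + 2 N^{2}$)
$\left(\left(E{\left(6 \right)} + \frac{1}{V{\left(4 \right)} + I{\left(T{\left(1,-5 \right)},0 \right)}}\right)^{2}\right)^{3} = \left(\left(\left(1 + 2 \cdot 6^{2}\right) + \frac{1}{4 + \left(-6 + 0\right)}\right)^{2}\right)^{3} = \left(\left(\left(1 + 2 \cdot 36\right) + \frac{1}{4 - 6}\right)^{2}\right)^{3} = \left(\left(\left(1 + 72\right) + \frac{1}{-2}\right)^{2}\right)^{3} = \left(\left(73 - \frac{1}{2}\right)^{2}\right)^{3} = \left(\left(\frac{145}{2}\right)^{2}\right)^{3} = \left(\frac{21025}{4}\right)^{3} = \frac{9294114390625}{64}$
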